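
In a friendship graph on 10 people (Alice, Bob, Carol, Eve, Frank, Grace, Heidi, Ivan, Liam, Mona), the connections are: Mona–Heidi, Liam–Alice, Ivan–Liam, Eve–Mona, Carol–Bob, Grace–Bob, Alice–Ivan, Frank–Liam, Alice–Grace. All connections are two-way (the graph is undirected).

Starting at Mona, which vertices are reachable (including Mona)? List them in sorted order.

Eve, Heidi, Mona

Start at Mona.
Its neighbours: Eve, Heidi.
Nothing further is reachable.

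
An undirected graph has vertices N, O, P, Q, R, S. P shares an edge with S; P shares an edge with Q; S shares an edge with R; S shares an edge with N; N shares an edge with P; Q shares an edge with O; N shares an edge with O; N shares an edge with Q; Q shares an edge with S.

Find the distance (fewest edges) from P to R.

Distance 0: P.
Distance 1: N, Q, S.
Distance 2: O, R — contains R.

2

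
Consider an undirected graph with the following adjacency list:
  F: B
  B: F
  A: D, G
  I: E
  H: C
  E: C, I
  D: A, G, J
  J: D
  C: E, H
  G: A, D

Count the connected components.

3

From A: component {A, D, G, J}.
From B: component {B, F}.
From C: component {C, E, H, I}.
That's 3 components.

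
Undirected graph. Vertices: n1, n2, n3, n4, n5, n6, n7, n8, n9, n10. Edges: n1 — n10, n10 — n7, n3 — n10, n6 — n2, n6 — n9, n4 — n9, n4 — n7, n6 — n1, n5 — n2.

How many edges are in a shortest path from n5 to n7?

Distance 0: n5.
Distance 1: n2.
Distance 2: n6.
Distance 3: n1, n9.
Distance 4: n4, n10.
Distance 5: n3, n7 — contains n7.

5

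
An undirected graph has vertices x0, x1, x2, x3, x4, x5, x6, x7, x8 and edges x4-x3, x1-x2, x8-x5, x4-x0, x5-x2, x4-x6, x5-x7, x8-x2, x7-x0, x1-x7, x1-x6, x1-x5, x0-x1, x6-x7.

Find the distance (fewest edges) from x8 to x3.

5

Distance 0: x8.
Distance 1: x2, x5.
Distance 2: x1, x7.
Distance 3: x0, x6.
Distance 4: x4.
Distance 5: x3 — contains x3.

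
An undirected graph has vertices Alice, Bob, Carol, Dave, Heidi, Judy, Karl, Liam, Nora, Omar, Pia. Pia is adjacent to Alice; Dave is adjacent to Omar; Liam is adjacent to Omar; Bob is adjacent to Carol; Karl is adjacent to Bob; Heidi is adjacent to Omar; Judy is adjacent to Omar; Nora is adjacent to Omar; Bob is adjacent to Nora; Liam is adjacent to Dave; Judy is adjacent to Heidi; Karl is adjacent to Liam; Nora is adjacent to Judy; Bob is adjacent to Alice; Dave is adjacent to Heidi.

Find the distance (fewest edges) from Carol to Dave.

4

Distance 0: Carol.
Distance 1: Bob.
Distance 2: Alice, Karl, Nora.
Distance 3: Judy, Liam, Omar, Pia.
Distance 4: Dave, Heidi — contains Dave.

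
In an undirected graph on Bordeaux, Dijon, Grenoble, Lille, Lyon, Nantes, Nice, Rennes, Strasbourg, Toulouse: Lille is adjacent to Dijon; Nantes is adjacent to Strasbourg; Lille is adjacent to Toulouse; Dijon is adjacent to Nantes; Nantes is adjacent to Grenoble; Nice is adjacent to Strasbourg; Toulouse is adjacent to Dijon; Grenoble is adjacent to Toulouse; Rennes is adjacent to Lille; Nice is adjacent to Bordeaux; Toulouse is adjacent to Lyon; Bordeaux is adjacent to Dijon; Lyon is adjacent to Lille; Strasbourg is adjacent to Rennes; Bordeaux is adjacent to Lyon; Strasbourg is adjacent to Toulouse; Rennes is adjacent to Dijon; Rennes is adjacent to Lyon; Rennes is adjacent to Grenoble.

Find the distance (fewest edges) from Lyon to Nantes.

Distance 0: Lyon.
Distance 1: Bordeaux, Lille, Rennes, Toulouse.
Distance 2: Dijon, Grenoble, Nice, Strasbourg.
Distance 3: Nantes — contains Nantes.

3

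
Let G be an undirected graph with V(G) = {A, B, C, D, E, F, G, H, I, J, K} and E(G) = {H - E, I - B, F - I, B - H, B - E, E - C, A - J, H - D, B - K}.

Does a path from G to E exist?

G has no edges, so nothing is reachable from it.

No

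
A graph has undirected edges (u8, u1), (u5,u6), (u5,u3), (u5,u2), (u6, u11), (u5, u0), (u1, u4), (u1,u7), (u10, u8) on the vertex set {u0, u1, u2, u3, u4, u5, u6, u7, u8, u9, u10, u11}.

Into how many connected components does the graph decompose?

3

From u0: component {u0, u2, u3, u5, u6, u11}.
From u1: component {u1, u4, u7, u8, u10}.
From u9: component {u9}.
That's 3 components.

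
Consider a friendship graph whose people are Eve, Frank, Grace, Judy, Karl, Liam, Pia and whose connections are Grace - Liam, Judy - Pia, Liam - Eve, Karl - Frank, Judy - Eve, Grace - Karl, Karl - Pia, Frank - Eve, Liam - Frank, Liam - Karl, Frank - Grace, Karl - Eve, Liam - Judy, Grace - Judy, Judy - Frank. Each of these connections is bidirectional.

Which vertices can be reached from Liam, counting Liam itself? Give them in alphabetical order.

Start at Liam.
Its neighbours: Eve, Frank, Grace, Judy, Karl.
Then their neighbours: Pia.
Every vertex is now reached.

Eve, Frank, Grace, Judy, Karl, Liam, Pia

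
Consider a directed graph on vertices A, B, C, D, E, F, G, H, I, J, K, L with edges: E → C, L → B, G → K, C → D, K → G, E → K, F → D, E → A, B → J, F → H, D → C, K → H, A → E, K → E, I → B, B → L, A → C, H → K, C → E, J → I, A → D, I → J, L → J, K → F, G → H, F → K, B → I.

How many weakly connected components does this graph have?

2

From A: component {A, C, D, E, F, G, H, K}.
From B: component {B, I, J, L}.
That's 2 components.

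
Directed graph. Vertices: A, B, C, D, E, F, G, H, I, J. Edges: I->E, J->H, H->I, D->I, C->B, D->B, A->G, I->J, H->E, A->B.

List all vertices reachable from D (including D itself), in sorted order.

B, D, E, H, I, J

Start at D.
Its neighbours: B, I.
Then their neighbours: E, J.
Then next layer: H.
Nothing further is reachable.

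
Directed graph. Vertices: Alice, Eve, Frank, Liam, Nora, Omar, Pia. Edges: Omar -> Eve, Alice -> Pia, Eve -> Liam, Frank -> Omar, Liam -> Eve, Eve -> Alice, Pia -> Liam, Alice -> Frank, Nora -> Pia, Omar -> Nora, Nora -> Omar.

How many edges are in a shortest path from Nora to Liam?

2

Distance 0: Nora.
Distance 1: Omar, Pia.
Distance 2: Eve, Liam — contains Liam.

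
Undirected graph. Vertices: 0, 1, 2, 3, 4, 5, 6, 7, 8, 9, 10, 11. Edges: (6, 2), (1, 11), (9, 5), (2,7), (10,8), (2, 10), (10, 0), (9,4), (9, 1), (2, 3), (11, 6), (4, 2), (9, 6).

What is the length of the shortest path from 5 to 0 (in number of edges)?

Distance 0: 5.
Distance 1: 9.
Distance 2: 1, 4, 6.
Distance 3: 2, 11.
Distance 4: 3, 7, 10.
Distance 5: 0, 8 — contains 0.

5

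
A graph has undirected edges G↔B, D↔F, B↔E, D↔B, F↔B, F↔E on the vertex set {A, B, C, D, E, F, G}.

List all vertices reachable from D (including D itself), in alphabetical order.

B, D, E, F, G

Start at D.
Its neighbours: B, F.
Then their neighbours: E, G.
Nothing further is reachable.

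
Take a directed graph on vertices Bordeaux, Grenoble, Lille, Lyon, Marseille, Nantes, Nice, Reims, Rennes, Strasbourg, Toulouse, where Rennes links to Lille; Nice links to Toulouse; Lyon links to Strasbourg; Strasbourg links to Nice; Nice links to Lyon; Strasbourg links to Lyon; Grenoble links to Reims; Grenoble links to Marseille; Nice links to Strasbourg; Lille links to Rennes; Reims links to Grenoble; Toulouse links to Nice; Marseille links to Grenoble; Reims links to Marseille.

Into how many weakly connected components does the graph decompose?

From Bordeaux: component {Bordeaux}.
From Grenoble: component {Grenoble, Marseille, Reims}.
From Lille: component {Lille, Rennes}.
From Lyon: component {Lyon, Nice, Strasbourg, Toulouse}.
From Nantes: component {Nantes}.
That's 5 components.

5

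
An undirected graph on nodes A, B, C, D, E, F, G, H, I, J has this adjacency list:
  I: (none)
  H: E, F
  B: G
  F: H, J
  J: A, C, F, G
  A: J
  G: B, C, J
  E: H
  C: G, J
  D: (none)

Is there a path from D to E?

No

D has no edges, so nothing is reachable from it.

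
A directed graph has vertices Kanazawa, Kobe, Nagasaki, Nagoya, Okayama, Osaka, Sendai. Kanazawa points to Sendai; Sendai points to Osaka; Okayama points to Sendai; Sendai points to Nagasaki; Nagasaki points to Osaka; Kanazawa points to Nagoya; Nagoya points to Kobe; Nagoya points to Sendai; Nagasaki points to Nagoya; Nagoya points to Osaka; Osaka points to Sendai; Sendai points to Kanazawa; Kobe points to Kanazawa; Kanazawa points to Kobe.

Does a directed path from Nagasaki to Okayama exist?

Explore from Nagasaki.
Distance 1: reach Nagoya, Osaka.
Distance 2: reach Kobe, Sendai.
Distance 3: reach Kanazawa.
The search from Nagasaki is exhausted; no directed path reaches Okayama.

No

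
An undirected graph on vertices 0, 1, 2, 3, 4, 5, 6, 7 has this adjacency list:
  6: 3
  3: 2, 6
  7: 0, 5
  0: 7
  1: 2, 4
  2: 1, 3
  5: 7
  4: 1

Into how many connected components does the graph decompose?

2

From 0: component {0, 5, 7}.
From 1: component {1, 2, 3, 4, 6}.
That's 2 components.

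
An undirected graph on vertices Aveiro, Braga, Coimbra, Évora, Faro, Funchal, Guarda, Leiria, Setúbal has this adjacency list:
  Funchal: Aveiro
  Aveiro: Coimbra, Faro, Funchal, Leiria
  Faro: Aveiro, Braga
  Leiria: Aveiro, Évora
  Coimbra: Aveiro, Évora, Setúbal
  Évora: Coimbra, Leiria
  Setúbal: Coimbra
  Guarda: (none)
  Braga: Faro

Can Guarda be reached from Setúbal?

Explore from Setúbal.
Distance 1: reach Coimbra.
Distance 2: reach Aveiro, Évora.
Distance 3: reach Faro, Funchal, Leiria.
Distance 4: reach Braga.
The search is exhausted without reaching Guarda; it lies in a different component.

No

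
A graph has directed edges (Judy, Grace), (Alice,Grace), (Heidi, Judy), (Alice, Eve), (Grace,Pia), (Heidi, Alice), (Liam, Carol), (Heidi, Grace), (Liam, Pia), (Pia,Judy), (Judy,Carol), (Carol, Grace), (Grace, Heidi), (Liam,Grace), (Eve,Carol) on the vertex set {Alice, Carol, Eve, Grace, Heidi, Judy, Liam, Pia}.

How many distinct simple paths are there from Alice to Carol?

3

Alice→Eve→Carol
Alice→Grace→Heidi→Judy→Carol
Alice→Grace→Pia→Judy→Carol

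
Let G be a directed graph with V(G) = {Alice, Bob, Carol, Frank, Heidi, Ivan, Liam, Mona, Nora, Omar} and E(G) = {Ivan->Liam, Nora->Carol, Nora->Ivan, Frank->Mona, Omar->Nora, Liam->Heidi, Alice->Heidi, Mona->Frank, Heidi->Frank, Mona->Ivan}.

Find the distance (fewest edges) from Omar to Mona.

6

Distance 0: Omar.
Distance 1: Nora.
Distance 2: Carol, Ivan.
Distance 3: Liam.
Distance 4: Heidi.
Distance 5: Frank.
Distance 6: Mona — contains Mona.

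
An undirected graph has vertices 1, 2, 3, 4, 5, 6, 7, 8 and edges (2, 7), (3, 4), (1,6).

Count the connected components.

From 1: component {1, 6}.
From 2: component {2, 7}.
From 3: component {3, 4}.
From 5: component {5}.
From 8: component {8}.
That's 5 components.

5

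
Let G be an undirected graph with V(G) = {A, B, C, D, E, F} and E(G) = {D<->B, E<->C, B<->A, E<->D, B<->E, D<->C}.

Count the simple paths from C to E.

C–D–B–E
C–D–E
C–E

3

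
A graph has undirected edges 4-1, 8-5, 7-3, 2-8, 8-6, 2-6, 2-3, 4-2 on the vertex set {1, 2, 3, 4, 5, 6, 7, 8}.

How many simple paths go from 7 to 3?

1

7–3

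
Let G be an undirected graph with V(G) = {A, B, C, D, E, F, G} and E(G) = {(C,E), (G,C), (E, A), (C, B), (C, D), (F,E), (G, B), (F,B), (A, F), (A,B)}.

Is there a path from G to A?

Explore from G.
Distance 1: reach B, C.
Distance 2: reach A, D, E, F.
Found A.

Yes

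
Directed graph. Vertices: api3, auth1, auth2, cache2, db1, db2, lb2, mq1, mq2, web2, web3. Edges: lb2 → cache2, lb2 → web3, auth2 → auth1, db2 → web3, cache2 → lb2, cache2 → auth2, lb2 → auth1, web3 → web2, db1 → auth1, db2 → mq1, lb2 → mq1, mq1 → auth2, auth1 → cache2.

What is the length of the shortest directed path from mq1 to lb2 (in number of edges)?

4

Distance 0: mq1.
Distance 1: auth2.
Distance 2: auth1.
Distance 3: cache2.
Distance 4: lb2 — contains lb2.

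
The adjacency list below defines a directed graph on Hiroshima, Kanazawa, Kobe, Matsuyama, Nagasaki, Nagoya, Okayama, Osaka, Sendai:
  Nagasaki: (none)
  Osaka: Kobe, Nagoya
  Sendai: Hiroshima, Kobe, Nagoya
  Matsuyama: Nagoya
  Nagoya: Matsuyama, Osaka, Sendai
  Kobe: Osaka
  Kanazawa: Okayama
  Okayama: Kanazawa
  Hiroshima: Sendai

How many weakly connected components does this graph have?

From Hiroshima: component {Hiroshima, Kobe, Matsuyama, Nagoya, Osaka, Sendai}.
From Kanazawa: component {Kanazawa, Okayama}.
From Nagasaki: component {Nagasaki}.
That's 3 components.

3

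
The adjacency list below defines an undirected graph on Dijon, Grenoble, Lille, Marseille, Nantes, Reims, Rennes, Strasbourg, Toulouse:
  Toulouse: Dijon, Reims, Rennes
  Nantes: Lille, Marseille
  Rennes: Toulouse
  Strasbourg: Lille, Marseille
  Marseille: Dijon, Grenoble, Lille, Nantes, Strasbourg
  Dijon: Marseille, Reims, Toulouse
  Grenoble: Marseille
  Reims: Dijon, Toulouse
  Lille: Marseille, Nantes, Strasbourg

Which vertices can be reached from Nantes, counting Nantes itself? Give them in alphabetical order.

Dijon, Grenoble, Lille, Marseille, Nantes, Reims, Rennes, Strasbourg, Toulouse

Start at Nantes.
Its neighbours: Lille, Marseille.
Then their neighbours: Dijon, Grenoble, Strasbourg.
Then next layer: Reims, Toulouse.
Then next layer: Rennes.
Every vertex is now reached.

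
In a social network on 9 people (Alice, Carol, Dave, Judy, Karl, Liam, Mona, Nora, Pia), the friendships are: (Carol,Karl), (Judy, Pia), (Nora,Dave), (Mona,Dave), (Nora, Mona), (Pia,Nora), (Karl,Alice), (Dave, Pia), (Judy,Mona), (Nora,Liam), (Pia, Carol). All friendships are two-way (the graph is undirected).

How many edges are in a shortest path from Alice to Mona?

Distance 0: Alice.
Distance 1: Karl.
Distance 2: Carol.
Distance 3: Pia.
Distance 4: Dave, Judy, Nora.
Distance 5: Liam, Mona — contains Mona.

5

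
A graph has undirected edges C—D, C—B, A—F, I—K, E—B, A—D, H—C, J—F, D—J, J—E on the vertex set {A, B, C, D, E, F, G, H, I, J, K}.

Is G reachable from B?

No

Explore from B.
Distance 1: reach C, E.
Distance 2: reach D, H, J.
Distance 3: reach A, F.
The search is exhausted without reaching G; it lies in a different component.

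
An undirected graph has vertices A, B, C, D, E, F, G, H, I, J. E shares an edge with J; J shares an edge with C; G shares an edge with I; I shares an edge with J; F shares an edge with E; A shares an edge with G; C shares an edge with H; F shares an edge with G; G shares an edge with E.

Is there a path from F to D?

Explore from F.
Distance 1: reach E, G.
Distance 2: reach A, I, J.
Distance 3: reach C.
Distance 4: reach H.
The search is exhausted without reaching D; it lies in a different component.

No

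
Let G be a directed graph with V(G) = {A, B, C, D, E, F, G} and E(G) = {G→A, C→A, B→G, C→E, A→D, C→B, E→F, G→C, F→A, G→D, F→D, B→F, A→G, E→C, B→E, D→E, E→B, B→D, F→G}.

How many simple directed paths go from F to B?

F→A→D→E→B
F→A→D→E→C→B
F→A→G→C→B
F→A→G→C→E→B
F→A→G→D→E→B
F→A→G→D→E→C→B
F→D→E→B
F→D→E→C→B
F→G→A→D→E→B
F→G→A→D→E→C→B
F→G→C→A→D→E→B
F→G→C→B
F→G→C→E→B
F→G→D→E→B
F→G→D→E→C→B

15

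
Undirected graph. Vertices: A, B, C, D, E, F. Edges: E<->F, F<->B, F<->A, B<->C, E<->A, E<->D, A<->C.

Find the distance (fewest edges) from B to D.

3

Distance 0: B.
Distance 1: C, F.
Distance 2: A, E.
Distance 3: D — contains D.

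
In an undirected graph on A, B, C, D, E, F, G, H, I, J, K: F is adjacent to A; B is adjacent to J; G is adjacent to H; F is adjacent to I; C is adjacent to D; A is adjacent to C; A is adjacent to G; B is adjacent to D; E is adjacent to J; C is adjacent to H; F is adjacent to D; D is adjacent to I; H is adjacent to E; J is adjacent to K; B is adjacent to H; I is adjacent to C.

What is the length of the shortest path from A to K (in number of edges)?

Distance 0: A.
Distance 1: C, F, G.
Distance 2: D, H, I.
Distance 3: B, E.
Distance 4: J.
Distance 5: K — contains K.

5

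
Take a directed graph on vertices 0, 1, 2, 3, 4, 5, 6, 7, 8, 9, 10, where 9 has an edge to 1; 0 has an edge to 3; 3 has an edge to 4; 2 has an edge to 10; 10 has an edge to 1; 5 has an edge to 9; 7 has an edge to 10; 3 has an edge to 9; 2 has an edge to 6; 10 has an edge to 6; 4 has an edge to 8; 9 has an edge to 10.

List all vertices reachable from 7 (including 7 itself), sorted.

Start at 7.
Its neighbours: 10.
Then their neighbours: 1, 6.
Nothing further is reachable.

1, 6, 7, 10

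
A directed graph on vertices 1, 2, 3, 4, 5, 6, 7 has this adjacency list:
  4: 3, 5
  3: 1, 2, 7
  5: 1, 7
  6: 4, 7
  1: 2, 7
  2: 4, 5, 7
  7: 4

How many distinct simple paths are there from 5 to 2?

5→1→2
5→1→7→4→3→2
5→7→4→3→1→2
5→7→4→3→2

4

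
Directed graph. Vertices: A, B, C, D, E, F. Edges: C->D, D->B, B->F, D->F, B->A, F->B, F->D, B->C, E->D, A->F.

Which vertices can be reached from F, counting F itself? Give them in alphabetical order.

Start at F.
Its neighbours: B, D.
Then their neighbours: A, C.
Nothing further is reachable.

A, B, C, D, F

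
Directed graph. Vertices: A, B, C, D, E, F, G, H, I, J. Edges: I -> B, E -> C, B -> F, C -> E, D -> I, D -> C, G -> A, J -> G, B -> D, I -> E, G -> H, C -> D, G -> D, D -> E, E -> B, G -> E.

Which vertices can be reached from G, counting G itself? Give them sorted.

A, B, C, D, E, F, G, H, I

Start at G.
Its neighbours: A, D, E, H.
Then their neighbours: B, C, I.
Then next layer: F.
Nothing further is reachable.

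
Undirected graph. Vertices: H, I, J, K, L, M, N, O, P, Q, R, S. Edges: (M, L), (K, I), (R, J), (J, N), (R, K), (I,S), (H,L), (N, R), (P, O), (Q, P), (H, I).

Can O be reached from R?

Explore from R.
Distance 1: reach J, K, N.
Distance 2: reach I.
Distance 3: reach H, S.
Distance 4: reach L.
Distance 5: reach M.
The search is exhausted without reaching O; it lies in a different component.

No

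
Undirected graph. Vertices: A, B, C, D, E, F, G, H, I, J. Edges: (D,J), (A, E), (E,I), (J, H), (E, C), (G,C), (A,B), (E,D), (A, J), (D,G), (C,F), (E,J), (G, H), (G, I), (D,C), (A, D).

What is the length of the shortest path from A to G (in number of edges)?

2

Distance 0: A.
Distance 1: B, D, E, J.
Distance 2: C, G, H, I — contains G.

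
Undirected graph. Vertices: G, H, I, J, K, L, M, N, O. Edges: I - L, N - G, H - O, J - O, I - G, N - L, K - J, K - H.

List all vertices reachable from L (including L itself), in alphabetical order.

G, I, L, N

Start at L.
Its neighbours: I, N.
Then their neighbours: G.
Nothing further is reachable.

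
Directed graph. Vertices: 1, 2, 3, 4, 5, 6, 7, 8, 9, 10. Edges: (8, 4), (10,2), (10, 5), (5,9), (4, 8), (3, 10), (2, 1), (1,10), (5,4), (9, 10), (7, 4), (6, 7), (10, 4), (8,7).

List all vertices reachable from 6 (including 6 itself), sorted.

4, 6, 7, 8

Start at 6.
Its neighbours: 7.
Then their neighbours: 4.
Then next layer: 8.
Nothing further is reachable.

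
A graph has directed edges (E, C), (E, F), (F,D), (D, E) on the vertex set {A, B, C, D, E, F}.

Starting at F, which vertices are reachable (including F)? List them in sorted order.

Start at F.
Its neighbours: D.
Then their neighbours: E.
Then next layer: C.
Nothing further is reachable.

C, D, E, F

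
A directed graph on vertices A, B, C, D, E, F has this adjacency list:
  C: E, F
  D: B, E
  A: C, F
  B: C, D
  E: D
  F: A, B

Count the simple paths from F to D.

3

F→A→C→E→D
F→B→C→E→D
F→B→D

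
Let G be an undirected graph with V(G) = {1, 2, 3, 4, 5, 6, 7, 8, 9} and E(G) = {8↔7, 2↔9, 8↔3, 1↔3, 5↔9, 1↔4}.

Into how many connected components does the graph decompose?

From 1: component {1, 3, 4, 7, 8}.
From 2: component {2, 5, 9}.
From 6: component {6}.
That's 3 components.

3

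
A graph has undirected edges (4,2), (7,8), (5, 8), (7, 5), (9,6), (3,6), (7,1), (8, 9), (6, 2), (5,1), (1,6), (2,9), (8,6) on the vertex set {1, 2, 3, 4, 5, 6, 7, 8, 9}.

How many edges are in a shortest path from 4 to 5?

4

Distance 0: 4.
Distance 1: 2.
Distance 2: 6, 9.
Distance 3: 1, 3, 8.
Distance 4: 5, 7 — contains 5.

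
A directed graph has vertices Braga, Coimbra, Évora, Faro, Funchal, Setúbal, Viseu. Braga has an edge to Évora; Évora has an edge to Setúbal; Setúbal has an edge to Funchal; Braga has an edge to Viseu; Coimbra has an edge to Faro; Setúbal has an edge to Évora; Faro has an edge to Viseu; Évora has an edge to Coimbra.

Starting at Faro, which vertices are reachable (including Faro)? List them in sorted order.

Start at Faro.
Its neighbours: Viseu.
Nothing further is reachable.

Faro, Viseu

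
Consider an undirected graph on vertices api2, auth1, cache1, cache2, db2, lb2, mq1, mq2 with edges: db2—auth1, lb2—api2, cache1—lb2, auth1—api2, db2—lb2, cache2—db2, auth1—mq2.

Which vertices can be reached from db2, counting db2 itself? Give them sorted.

Start at db2.
Its neighbours: auth1, cache2, lb2.
Then their neighbours: api2, cache1, mq2.
Nothing further is reachable.

api2, auth1, cache1, cache2, db2, lb2, mq2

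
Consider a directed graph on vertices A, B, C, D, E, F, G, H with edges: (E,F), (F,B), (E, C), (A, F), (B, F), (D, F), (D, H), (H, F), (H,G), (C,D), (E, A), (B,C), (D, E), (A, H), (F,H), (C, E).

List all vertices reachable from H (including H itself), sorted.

A, B, C, D, E, F, G, H

Start at H.
Its neighbours: F, G.
Then their neighbours: B.
Then next layer: C.
Then next layer: D, E.
Then next layer: A.
Every vertex is now reached.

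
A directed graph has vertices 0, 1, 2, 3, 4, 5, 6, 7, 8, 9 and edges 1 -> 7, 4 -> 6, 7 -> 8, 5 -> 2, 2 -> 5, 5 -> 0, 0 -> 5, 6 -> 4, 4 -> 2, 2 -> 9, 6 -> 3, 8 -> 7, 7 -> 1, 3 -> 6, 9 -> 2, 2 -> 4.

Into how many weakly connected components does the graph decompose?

2

From 0: component {0, 2, 3, 4, 5, 6, 9}.
From 1: component {1, 7, 8}.
That's 2 components.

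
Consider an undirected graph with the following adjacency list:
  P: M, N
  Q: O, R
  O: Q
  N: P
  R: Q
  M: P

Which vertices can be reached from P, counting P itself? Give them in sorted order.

Start at P.
Its neighbours: M, N.
Nothing further is reachable.

M, N, P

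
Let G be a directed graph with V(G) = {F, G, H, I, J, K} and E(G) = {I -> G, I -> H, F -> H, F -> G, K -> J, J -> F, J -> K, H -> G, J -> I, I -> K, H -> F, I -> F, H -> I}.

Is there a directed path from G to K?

No

G has no outgoing edges, so nothing is reachable from it.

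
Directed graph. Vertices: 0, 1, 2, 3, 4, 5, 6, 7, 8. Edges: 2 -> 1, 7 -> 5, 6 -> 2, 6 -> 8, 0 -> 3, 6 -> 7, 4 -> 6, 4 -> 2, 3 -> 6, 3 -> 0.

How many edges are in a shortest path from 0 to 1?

4

Distance 0: 0.
Distance 1: 3.
Distance 2: 6.
Distance 3: 2, 7, 8.
Distance 4: 1, 5 — contains 1.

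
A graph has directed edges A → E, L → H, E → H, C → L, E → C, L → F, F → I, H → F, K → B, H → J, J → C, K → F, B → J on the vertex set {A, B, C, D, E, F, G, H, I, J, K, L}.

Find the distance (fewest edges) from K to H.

Distance 0: K.
Distance 1: B, F.
Distance 2: I, J.
Distance 3: C.
Distance 4: L.
Distance 5: H — contains H.

5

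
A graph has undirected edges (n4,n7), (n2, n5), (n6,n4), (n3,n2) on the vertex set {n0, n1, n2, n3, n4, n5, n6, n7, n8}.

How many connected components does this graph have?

From n0: component {n0}.
From n1: component {n1}.
From n2: component {n2, n3, n5}.
From n4: component {n4, n6, n7}.
From n8: component {n8}.
That's 5 components.

5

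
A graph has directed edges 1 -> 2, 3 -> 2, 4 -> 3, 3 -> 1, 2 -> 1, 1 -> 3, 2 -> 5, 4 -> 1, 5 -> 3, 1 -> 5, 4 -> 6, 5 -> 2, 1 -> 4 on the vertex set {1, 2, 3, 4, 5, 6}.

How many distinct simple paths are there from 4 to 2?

4→1→2
4→1→3→2
4→1→5→2
4→1→5→3→2
4→3→1→2
4→3→1→5→2
4→3→2

7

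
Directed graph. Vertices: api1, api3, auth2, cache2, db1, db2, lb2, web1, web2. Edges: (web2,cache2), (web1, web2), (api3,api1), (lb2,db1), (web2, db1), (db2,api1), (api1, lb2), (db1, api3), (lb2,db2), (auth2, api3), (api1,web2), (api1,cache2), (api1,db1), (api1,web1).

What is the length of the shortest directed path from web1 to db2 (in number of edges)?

Distance 0: web1.
Distance 1: web2.
Distance 2: cache2, db1.
Distance 3: api3.
Distance 4: api1.
Distance 5: lb2.
Distance 6: db2 — contains db2.

6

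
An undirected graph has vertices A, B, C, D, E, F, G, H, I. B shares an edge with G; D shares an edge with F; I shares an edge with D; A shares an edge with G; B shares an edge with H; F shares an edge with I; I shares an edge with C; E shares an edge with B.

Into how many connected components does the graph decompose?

From A: component {A, B, E, G, H}.
From C: component {C, D, F, I}.
That's 2 components.

2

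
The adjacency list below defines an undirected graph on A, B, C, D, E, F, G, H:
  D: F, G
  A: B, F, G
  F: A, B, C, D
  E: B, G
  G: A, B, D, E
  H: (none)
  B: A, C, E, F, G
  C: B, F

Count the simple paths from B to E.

B–A–F–D–G–E
B–A–G–E
B–C–F–A–G–E
B–C–F–D–G–E
B–E
B–F–A–G–E
B–F–D–G–E
B–G–E

8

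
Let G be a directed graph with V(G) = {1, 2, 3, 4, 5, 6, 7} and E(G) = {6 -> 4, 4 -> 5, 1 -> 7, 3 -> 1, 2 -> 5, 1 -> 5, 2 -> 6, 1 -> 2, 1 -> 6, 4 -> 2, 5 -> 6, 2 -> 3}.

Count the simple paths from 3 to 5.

5

3→1→2→5
3→1→2→6→4→5
3→1→5
3→1→6→4→2→5
3→1→6→4→5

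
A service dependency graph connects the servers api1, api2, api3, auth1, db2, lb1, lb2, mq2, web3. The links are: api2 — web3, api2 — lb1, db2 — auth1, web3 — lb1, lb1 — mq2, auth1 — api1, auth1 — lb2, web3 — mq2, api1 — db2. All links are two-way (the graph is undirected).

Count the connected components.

3

From api1: component {api1, auth1, db2, lb2}.
From api2: component {api2, lb1, mq2, web3}.
From api3: component {api3}.
That's 3 components.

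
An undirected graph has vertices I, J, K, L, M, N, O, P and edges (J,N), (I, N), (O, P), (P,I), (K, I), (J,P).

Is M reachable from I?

No

Explore from I.
Distance 1: reach K, N, P.
Distance 2: reach J, O.
The search is exhausted without reaching M; it lies in a different component.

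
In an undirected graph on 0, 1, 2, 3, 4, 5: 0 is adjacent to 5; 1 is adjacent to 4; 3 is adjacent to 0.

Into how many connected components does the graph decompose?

From 0: component {0, 3, 5}.
From 1: component {1, 4}.
From 2: component {2}.
That's 3 components.

3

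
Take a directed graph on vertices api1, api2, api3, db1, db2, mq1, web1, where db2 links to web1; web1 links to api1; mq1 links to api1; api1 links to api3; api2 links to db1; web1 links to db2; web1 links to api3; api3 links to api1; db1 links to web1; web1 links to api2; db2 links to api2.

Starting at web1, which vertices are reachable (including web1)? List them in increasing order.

api1, api2, api3, db1, db2, web1

Start at web1.
Its neighbours: api1, api2, api3, db2.
Then their neighbours: db1.
Nothing further is reachable.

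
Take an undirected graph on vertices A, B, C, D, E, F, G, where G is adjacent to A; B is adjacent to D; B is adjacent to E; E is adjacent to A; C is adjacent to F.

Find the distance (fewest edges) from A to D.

Distance 0: A.
Distance 1: E, G.
Distance 2: B.
Distance 3: D — contains D.

3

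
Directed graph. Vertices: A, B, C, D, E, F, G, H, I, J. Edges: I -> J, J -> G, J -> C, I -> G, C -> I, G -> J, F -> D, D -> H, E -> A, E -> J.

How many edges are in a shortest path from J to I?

2

Distance 0: J.
Distance 1: C, G.
Distance 2: I — contains I.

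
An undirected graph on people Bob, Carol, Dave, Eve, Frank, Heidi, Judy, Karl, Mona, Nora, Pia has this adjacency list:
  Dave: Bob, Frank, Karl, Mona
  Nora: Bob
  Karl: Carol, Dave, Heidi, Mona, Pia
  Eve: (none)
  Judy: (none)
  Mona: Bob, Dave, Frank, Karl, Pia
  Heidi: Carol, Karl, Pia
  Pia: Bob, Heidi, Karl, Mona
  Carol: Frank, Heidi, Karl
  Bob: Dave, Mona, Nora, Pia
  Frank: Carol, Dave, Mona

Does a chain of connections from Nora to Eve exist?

No

Explore from Nora.
Distance 1: reach Bob.
Distance 2: reach Dave, Mona, Pia.
Distance 3: reach Frank, Heidi, Karl.
Distance 4: reach Carol.
The search is exhausted without reaching Eve; it lies in a different component.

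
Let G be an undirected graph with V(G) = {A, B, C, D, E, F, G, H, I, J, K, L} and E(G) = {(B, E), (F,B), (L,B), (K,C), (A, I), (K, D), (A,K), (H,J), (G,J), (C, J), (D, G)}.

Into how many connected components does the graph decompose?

From A: component {A, C, D, G, H, I, J, K}.
From B: component {B, E, F, L}.
That's 2 components.

2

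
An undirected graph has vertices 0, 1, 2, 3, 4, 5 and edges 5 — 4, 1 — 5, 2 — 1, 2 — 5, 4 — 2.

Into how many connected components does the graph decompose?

From 0: component {0}.
From 1: component {1, 2, 4, 5}.
From 3: component {3}.
That's 3 components.

3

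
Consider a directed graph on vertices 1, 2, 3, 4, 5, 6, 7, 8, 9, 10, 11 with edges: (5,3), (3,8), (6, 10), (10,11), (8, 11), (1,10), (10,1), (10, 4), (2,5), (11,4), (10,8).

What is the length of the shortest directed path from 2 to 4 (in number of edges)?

5

Distance 0: 2.
Distance 1: 5.
Distance 2: 3.
Distance 3: 8.
Distance 4: 11.
Distance 5: 4 — contains 4.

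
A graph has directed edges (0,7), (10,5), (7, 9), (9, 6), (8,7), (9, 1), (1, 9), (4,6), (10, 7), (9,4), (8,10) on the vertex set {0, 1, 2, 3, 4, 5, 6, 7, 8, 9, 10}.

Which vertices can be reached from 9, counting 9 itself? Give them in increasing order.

Start at 9.
Its neighbours: 1, 4, 6.
Nothing further is reachable.

1, 4, 6, 9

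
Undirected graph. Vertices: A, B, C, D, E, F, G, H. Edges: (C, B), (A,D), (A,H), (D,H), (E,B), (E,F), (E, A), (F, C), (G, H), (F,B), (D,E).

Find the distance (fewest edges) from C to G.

Distance 0: C.
Distance 1: B, F.
Distance 2: E.
Distance 3: A, D.
Distance 4: H.
Distance 5: G — contains G.

5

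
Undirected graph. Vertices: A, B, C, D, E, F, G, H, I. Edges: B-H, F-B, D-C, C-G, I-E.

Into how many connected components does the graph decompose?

From A: component {A}.
From B: component {B, F, H}.
From C: component {C, D, G}.
From E: component {E, I}.
That's 4 components.

4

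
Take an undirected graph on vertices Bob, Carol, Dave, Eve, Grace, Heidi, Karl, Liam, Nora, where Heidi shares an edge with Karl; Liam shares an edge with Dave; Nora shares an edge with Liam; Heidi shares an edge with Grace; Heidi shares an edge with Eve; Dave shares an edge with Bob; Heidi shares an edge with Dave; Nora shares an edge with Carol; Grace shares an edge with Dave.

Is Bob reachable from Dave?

Explore from Dave.
Distance 1: reach Bob, Grace, Heidi, Liam.
Found Bob.

Yes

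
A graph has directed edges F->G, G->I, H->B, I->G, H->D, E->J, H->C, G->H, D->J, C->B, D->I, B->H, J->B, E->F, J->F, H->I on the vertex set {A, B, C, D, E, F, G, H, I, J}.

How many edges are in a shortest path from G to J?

Distance 0: G.
Distance 1: H, I.
Distance 2: B, C, D.
Distance 3: J — contains J.

3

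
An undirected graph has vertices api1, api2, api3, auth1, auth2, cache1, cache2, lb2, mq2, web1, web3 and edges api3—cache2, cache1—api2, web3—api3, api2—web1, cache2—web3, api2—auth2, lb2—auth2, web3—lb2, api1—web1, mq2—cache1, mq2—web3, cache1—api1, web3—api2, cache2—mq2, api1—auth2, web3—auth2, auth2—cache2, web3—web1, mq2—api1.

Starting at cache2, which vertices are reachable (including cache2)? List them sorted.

Start at cache2.
Its neighbours: api3, auth2, mq2, web3.
Then their neighbours: api1, api2, cache1, lb2, web1.
Nothing further is reachable.

api1, api2, api3, auth2, cache1, cache2, lb2, mq2, web1, web3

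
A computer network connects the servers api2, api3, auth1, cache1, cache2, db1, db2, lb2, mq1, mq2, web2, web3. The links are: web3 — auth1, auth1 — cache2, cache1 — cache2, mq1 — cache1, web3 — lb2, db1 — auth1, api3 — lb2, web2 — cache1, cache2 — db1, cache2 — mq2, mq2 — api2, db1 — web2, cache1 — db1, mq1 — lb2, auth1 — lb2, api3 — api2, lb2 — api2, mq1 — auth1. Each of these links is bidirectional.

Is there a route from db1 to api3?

Explore from db1.
Distance 1: reach auth1, cache1, cache2, web2.
Distance 2: reach lb2, mq1, mq2, web3.
Distance 3: reach api2, api3.
Found api3.

Yes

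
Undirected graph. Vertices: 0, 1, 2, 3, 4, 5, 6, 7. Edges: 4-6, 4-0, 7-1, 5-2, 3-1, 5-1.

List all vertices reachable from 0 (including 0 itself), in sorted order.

Start at 0.
Its neighbours: 4.
Then their neighbours: 6.
Nothing further is reachable.

0, 4, 6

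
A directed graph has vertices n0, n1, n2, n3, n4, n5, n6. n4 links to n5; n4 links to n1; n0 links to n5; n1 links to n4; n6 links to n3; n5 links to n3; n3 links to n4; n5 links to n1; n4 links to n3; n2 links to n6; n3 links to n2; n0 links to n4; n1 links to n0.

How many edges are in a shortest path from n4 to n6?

Distance 0: n4.
Distance 1: n1, n3, n5.
Distance 2: n0, n2.
Distance 3: n6 — contains n6.

3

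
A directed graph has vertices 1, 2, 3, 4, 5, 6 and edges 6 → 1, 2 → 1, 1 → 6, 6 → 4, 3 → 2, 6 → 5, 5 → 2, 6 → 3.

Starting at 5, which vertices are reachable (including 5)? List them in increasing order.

1, 2, 3, 4, 5, 6

Start at 5.
Its neighbours: 2.
Then their neighbours: 1.
Then next layer: 6.
Then next layer: 3, 4.
Every vertex is now reached.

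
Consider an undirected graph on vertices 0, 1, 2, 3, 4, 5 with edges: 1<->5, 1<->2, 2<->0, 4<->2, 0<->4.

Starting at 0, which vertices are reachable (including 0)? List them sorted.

Start at 0.
Its neighbours: 2, 4.
Then their neighbours: 1.
Then next layer: 5.
Nothing further is reachable.

0, 1, 2, 4, 5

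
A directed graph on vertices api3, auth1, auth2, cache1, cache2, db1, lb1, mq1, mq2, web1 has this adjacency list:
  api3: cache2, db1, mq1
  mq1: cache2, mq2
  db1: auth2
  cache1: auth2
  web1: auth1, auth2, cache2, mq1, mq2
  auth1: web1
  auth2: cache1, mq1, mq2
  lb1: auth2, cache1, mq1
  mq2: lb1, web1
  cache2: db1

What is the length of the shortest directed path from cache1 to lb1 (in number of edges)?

Distance 0: cache1.
Distance 1: auth2.
Distance 2: mq1, mq2.
Distance 3: cache2, lb1, web1 — contains lb1.

3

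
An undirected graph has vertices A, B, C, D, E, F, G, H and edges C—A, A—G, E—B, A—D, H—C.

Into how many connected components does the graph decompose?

From A: component {A, C, D, G, H}.
From B: component {B, E}.
From F: component {F}.
That's 3 components.

3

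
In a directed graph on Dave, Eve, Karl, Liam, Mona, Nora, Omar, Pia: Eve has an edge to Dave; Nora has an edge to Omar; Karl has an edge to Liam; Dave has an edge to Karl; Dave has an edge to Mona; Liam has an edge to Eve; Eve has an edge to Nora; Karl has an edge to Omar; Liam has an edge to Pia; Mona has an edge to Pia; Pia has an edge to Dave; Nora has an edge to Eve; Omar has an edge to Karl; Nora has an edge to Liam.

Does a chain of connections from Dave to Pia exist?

Explore from Dave.
Distance 1: reach Karl, Mona.
Distance 2: reach Liam, Omar, Pia.
Found Pia.

Yes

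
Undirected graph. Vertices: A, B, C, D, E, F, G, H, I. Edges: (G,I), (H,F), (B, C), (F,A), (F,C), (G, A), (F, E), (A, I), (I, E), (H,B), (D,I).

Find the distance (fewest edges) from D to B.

5

Distance 0: D.
Distance 1: I.
Distance 2: A, E, G.
Distance 3: F.
Distance 4: C, H.
Distance 5: B — contains B.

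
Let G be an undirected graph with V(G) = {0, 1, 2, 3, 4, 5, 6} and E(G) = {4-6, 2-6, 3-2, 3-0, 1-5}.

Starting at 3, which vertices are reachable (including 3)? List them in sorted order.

Start at 3.
Its neighbours: 0, 2.
Then their neighbours: 6.
Then next layer: 4.
Nothing further is reachable.

0, 2, 3, 4, 6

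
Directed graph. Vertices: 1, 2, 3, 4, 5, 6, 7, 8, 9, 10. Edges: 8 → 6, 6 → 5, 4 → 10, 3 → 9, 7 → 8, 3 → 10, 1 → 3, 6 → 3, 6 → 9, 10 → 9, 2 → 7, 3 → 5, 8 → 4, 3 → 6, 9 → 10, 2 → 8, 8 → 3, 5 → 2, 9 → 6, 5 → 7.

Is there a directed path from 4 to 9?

Explore from 4.
Distance 1: reach 10.
Distance 2: reach 9.
Found 9.

Yes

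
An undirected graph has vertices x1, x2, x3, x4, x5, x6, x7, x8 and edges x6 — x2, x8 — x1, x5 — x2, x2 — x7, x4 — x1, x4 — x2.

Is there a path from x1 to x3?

No

Explore from x1.
Distance 1: reach x4, x8.
Distance 2: reach x2.
Distance 3: reach x5, x6, x7.
The search is exhausted without reaching x3; it lies in a different component.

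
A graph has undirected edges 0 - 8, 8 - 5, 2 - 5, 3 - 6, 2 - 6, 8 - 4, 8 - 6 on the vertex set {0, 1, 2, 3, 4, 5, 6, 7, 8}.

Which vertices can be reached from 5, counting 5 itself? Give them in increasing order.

Start at 5.
Its neighbours: 2, 8.
Then their neighbours: 0, 4, 6.
Then next layer: 3.
Nothing further is reachable.

0, 2, 3, 4, 5, 6, 8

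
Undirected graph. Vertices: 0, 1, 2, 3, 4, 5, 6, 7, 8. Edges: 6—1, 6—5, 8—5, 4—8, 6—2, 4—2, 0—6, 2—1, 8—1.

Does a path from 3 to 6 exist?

3 has no edges, so nothing is reachable from it.

No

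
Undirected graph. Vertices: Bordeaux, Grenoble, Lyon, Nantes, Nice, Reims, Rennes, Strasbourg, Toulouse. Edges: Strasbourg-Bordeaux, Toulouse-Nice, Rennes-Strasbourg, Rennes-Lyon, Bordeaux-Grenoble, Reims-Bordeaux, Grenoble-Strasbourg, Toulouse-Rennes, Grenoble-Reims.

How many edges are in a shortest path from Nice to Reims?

5

Distance 0: Nice.
Distance 1: Toulouse.
Distance 2: Rennes.
Distance 3: Lyon, Strasbourg.
Distance 4: Bordeaux, Grenoble.
Distance 5: Reims — contains Reims.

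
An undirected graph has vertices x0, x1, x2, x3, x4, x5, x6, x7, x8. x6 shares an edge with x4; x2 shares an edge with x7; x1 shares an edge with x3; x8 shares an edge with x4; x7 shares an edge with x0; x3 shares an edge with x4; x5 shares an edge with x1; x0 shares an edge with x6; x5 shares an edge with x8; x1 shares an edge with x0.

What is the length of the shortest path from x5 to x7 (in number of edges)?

Distance 0: x5.
Distance 1: x1, x8.
Distance 2: x0, x3, x4.
Distance 3: x6, x7 — contains x7.

3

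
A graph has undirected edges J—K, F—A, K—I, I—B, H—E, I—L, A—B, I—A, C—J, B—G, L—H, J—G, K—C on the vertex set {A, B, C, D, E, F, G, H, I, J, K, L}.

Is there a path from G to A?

Yes

Explore from G.
Distance 1: reach B, J.
Distance 2: reach A, C, I, K.
Found A.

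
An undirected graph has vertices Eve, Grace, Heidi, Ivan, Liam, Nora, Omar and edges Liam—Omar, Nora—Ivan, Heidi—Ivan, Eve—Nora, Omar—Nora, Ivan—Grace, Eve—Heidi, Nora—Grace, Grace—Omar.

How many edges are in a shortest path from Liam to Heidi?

Distance 0: Liam.
Distance 1: Omar.
Distance 2: Grace, Nora.
Distance 3: Eve, Ivan.
Distance 4: Heidi — contains Heidi.

4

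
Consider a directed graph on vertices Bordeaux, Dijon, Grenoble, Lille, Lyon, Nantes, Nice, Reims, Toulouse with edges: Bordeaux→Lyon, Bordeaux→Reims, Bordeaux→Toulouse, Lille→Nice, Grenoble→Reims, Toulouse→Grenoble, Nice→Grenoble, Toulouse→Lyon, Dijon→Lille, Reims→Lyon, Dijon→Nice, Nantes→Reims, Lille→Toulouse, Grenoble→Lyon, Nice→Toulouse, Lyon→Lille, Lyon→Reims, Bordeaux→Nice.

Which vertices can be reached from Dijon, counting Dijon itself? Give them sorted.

Start at Dijon.
Its neighbours: Lille, Nice.
Then their neighbours: Grenoble, Toulouse.
Then next layer: Lyon, Reims.
Nothing further is reachable.

Dijon, Grenoble, Lille, Lyon, Nice, Reims, Toulouse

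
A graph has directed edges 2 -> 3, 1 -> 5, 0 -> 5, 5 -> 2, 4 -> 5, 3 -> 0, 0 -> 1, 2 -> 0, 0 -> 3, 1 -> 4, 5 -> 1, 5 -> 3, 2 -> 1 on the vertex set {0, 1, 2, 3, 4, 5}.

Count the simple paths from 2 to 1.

2→0→1
2→0→5→1
2→1
2→3→0→1
2→3→0→5→1

5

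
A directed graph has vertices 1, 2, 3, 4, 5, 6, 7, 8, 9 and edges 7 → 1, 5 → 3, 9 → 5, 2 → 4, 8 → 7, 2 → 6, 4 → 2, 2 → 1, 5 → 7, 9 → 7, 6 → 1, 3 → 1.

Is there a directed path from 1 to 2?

1 has no outgoing edges, so nothing is reachable from it.

No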